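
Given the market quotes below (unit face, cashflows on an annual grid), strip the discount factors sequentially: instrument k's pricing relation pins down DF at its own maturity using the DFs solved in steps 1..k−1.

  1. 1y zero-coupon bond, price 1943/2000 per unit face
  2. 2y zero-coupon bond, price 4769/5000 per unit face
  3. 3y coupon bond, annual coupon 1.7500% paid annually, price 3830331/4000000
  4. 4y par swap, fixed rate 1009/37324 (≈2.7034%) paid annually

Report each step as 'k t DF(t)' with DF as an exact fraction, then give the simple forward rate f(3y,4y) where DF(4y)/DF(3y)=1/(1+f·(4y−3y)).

1 1 1943/2000
2 2 4769/5000
3 3 227/250
4 4 8991/10000
f(3y,4y) = ((227/250)/(8991/10000) − 1)/(1) = 89/8991 ≈ 0.9899%

step 1 [1y] zero: DF = P = 1943/2000 ≈ 0.971500
step 2 [2y] zero: DF = P = 4769/5000 ≈ 0.953800
step 3 [3y] bond c/1=7/400: DF=(3830331/4000000 − 7/400·(0.971500+0.953800))/(1+7/400) = 227/250 ≈ 0.908000
step 4 [4y] swap r/1=1009/37324: DF=(1 − 1009/37324·(0.971500+0.953800+0.908000))/(1+1009/37324) = 8991/10000 ≈ 0.899100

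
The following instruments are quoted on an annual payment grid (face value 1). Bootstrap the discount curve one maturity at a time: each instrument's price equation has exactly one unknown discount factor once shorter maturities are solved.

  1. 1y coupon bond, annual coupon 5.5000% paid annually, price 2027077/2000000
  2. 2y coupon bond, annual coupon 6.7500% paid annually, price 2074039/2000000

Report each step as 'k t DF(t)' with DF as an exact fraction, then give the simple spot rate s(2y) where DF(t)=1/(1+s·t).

1 1 9607/10000
2 2 9107/10000
s(2y) = (1/(9107/10000) − 1)/(2) = 893/18214 ≈ 4.9028%

step 1 [1y] bond c/1=11/200: DF=(2027077/2000000 − 11/200·(0))/(1+11/200) = 9607/10000 ≈ 0.960700
step 2 [2y] bond c/1=27/400: DF=(2074039/2000000 − 27/400·(0.960700))/(1+27/400) = 9107/10000 ≈ 0.910700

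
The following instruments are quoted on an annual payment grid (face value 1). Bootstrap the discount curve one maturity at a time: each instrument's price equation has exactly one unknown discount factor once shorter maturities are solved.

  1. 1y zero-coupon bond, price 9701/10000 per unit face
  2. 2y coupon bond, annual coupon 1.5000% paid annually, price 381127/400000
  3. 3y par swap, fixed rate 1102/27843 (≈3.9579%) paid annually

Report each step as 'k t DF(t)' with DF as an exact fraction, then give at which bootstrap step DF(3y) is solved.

1 1 9701/10000
2 2 2311/2500
3 3 4449/5000
DF(3y) is solved at step 3

step 1 [1y] zero: DF = P = 9701/10000 ≈ 0.970100
step 2 [2y] bond c/1=3/200: DF=(381127/400000 − 3/200·(0.970100))/(1+3/200) = 2311/2500 ≈ 0.924400
step 3 [3y] swap r/1=1102/27843: DF=(1 − 1102/27843·(0.970100+0.924400))/(1+1102/27843) = 4449/5000 ≈ 0.889800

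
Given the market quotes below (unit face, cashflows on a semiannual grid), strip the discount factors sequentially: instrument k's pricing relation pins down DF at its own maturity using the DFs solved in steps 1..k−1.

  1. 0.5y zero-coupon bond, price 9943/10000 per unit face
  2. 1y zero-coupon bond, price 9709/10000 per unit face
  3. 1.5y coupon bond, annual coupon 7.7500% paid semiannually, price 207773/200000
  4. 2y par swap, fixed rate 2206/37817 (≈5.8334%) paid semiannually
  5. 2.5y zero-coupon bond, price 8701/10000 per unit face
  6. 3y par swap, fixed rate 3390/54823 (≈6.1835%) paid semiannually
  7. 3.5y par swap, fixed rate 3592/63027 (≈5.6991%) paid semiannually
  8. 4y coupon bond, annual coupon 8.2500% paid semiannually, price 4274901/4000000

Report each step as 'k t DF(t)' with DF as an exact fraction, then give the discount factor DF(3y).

1 1/2 9943/10000
2 1 9709/10000
3 3/2 2317/2500
4 2 8897/10000
5 5/2 8701/10000
6 3 1661/2000
7 7/2 2051/2500
8 4 7767/10000
DF(3y) = 1661/2000 ≈ 0.830500

step 1 [0.5y] zero: DF = P = 9943/10000 ≈ 0.994300
step 2 [1y] zero: DF = P = 9709/10000 ≈ 0.970900
step 3 [1.5y] bond c/2=31/800: DF=(207773/200000 − 31/800·(0.994300+0.970900))/(1+31/800) = 2317/2500 ≈ 0.926800
step 4 [2y] swap r/2=1103/37817: DF=(1 − 1103/37817·(0.994300+0.970900+0.926800))/(1+1103/37817) = 8897/10000 ≈ 0.889700
step 5 [2.5y] zero: DF = P = 8701/10000 ≈ 0.870100
step 6 [3y] swap r/2=1695/54823: DF=(1 − 1695/54823·(0.994300+0.970900+0.926800+0.889700+0.870100))/(1+1695/54823) = 1661/2000 ≈ 0.830500
step 7 [3.5y] swap r/2=1796/63027: DF=(1 − 1796/63027·(0.994300+0.970900+0.926800+0.889700+0.870100+0.830500))/(1+1796/63027) = 2051/2500 ≈ 0.820400
step 8 [4y] bond c/2=33/800: DF=(4274901/4000000 − 33/800·(0.994300+0.970900+0.926800+0.889700+0.870100+0.830500+0.820400))/(1+33/800) = 7767/10000 ≈ 0.776700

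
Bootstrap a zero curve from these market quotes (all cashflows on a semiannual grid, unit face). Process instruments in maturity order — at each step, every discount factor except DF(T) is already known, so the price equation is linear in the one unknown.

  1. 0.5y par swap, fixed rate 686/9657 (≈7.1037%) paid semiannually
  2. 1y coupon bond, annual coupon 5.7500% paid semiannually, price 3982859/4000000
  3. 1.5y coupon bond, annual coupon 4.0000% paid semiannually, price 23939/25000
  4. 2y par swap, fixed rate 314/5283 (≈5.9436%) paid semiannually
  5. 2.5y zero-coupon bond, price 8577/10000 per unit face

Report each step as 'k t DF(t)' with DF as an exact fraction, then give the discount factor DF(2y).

1 1/2 9657/10000
2 1 9409/10000
3 3/2 4507/5000
4 2 8901/10000
5 5/2 8577/10000
DF(2y) = 8901/10000 ≈ 0.890100

step 1 [0.5y] swap r/2=343/9657: DF=(1 − 343/9657·(0))/(1+343/9657) = 9657/10000 ≈ 0.965700
step 2 [1y] bond c/2=23/800: DF=(3982859/4000000 − 23/800·(0.965700))/(1+23/800) = 9409/10000 ≈ 0.940900
step 3 [1.5y] bond c/2=1/50: DF=(23939/25000 − 1/50·(0.965700+0.940900))/(1+1/50) = 4507/5000 ≈ 0.901400
step 4 [2y] swap r/2=157/5283: DF=(1 − 157/5283·(0.965700+0.940900+0.901400))/(1+157/5283) = 8901/10000 ≈ 0.890100
step 5 [2.5y] zero: DF = P = 8577/10000 ≈ 0.857700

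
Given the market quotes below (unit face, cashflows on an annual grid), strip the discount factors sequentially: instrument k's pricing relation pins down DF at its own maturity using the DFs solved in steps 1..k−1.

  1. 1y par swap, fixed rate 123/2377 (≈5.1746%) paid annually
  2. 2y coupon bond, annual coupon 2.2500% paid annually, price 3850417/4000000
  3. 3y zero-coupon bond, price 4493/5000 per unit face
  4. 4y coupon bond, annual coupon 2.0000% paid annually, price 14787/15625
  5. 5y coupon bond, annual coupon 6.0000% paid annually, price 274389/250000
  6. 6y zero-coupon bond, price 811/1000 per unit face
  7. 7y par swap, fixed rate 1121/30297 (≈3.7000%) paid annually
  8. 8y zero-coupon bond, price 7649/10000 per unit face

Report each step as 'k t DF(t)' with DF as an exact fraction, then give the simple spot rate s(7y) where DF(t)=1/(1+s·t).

1 1 2377/2500
2 2 1841/2000
3 3 4493/5000
4 4 1747/2000
5 5 2073/2500
6 6 811/1000
7 7 3879/5000
8 8 7649/10000
s(7y) = (1/(3879/5000) − 1)/(7) = 1121/27153 ≈ 4.1285%

step 1 [1y] swap r/1=123/2377: DF=(1 − 123/2377·(0))/(1+123/2377) = 2377/2500 ≈ 0.950800
step 2 [2y] bond c/1=9/400: DF=(3850417/4000000 − 9/400·(0.950800))/(1+9/400) = 1841/2000 ≈ 0.920500
step 3 [3y] zero: DF = P = 4493/5000 ≈ 0.898600
step 4 [4y] bond c/1=1/50: DF=(14787/15625 − 1/50·(0.950800+0.920500+0.898600))/(1+1/50) = 1747/2000 ≈ 0.873500
step 5 [5y] bond c/1=3/50: DF=(274389/250000 − 3/50·(0.950800+0.920500+0.898600+0.873500))/(1+3/50) = 2073/2500 ≈ 0.829200
step 6 [6y] zero: DF = P = 811/1000 ≈ 0.811000
step 7 [7y] swap r/1=1121/30297: DF=(1 − 1121/30297·(0.950800+0.920500+0.898600+0.873500+0.829200+0.811000))/(1+1121/30297) = 3879/5000 ≈ 0.775800
step 8 [8y] zero: DF = P = 7649/10000 ≈ 0.764900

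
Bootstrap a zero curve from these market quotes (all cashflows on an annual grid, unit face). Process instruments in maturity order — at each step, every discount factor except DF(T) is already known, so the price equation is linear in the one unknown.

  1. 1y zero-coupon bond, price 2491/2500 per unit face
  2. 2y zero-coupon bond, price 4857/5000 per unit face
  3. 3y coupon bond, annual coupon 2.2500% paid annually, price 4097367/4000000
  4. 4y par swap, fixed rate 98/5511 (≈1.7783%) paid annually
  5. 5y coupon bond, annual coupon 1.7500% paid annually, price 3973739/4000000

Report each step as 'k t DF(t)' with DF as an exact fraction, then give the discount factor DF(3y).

1 1 2491/2500
2 2 4857/5000
3 3 1917/2000
4 4 4657/5000
5 5 91/100
DF(3y) = 1917/2000 ≈ 0.958500

step 1 [1y] zero: DF = P = 2491/2500 ≈ 0.996400
step 2 [2y] zero: DF = P = 4857/5000 ≈ 0.971400
step 3 [3y] bond c/1=9/400: DF=(4097367/4000000 − 9/400·(0.996400+0.971400))/(1+9/400) = 1917/2000 ≈ 0.958500
step 4 [4y] swap r/1=98/5511: DF=(1 − 98/5511·(0.996400+0.971400+0.958500))/(1+98/5511) = 4657/5000 ≈ 0.931400
step 5 [5y] bond c/1=7/400: DF=(3973739/4000000 − 7/400·(0.996400+0.971400+0.958500+0.931400))/(1+7/400) = 91/100 ≈ 0.910000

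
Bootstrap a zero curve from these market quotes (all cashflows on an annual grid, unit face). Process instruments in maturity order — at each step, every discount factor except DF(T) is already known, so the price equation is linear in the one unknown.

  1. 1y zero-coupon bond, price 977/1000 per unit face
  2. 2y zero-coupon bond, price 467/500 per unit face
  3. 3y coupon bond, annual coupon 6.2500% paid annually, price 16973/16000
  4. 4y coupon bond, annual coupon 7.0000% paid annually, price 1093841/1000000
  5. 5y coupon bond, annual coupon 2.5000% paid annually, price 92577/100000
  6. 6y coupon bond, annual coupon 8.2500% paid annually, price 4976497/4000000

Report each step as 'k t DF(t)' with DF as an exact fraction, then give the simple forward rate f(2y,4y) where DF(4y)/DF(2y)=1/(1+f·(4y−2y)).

step 1 [1y] zero: DF = P = 977/1000 ≈ 0.977000
step 2 [2y] zero: DF = P = 467/500 ≈ 0.934000
step 3 [3y] bond c/1=1/16: DF=(16973/16000 − 1/16·(0.977000+0.934000))/(1+1/16) = 443/500 ≈ 0.886000
step 4 [4y] bond c/1=7/100: DF=(1093841/1000000 − 7/100·(0.977000+0.934000+0.886000))/(1+7/100) = 8393/10000 ≈ 0.839300
step 5 [5y] bond c/1=1/40: DF=(92577/100000 − 1/40·(0.977000+0.934000+0.886000+0.839300))/(1+1/40) = 1629/2000 ≈ 0.814500
step 6 [6y] bond c/1=33/400: DF=(4976497/4000000 − 33/400·(0.977000+0.934000+0.886000+0.839300+0.814500))/(1+33/400) = 8101/10000 ≈ 0.810100

1 1 977/1000
2 2 467/500
3 3 443/500
4 4 8393/10000
5 5 1629/2000
6 6 8101/10000
f(2y,4y) = ((467/500)/(8393/10000) − 1)/(2) = 947/16786 ≈ 5.6416%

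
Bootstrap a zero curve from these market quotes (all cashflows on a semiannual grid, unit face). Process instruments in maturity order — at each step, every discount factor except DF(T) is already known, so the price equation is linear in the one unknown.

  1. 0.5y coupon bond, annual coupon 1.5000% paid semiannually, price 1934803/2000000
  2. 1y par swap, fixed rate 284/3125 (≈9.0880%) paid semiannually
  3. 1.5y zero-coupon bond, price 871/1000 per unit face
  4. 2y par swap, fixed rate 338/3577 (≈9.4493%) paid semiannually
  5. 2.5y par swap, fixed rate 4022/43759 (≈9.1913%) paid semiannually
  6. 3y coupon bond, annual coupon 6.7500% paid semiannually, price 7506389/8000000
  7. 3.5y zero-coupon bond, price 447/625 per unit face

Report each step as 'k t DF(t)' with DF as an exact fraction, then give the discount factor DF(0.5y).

1 1/2 4801/5000
2 1 2287/2500
3 3/2 871/1000
4 2 831/1000
5 5/2 7989/10000
6 3 478/625
7 7/2 447/625
DF(0.5y) = 4801/5000 ≈ 0.960200

step 1 [0.5y] bond c/2=3/400: DF=(1934803/2000000 − 3/400·(0))/(1+3/400) = 4801/5000 ≈ 0.960200
step 2 [1y] swap r/2=142/3125: DF=(1 − 142/3125·(0.960200))/(1+142/3125) = 2287/2500 ≈ 0.914800
step 3 [1.5y] zero: DF = P = 871/1000 ≈ 0.871000
step 4 [2y] swap r/2=169/3577: DF=(1 − 169/3577·(0.960200+0.914800+0.871000))/(1+169/3577) = 831/1000 ≈ 0.831000
step 5 [2.5y] swap r/2=2011/43759: DF=(1 − 2011/43759·(0.960200+0.914800+0.871000+0.831000))/(1+2011/43759) = 7989/10000 ≈ 0.798900
step 6 [3y] bond c/2=27/800: DF=(7506389/8000000 − 27/800·(0.960200+0.914800+0.871000+0.831000+0.798900))/(1+27/800) = 478/625 ≈ 0.764800
step 7 [3.5y] zero: DF = P = 447/625 ≈ 0.715200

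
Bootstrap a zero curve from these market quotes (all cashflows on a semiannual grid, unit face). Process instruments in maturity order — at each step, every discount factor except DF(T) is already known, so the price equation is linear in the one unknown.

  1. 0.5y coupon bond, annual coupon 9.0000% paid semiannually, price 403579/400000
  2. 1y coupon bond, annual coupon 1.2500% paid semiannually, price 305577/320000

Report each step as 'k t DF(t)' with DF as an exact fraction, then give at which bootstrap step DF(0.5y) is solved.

1 1/2 1931/2000
2 1 943/1000
DF(0.5y) is solved at step 1

step 1 [0.5y] bond c/2=9/200: DF=(403579/400000 − 9/200·(0))/(1+9/200) = 1931/2000 ≈ 0.965500
step 2 [1y] bond c/2=1/160: DF=(305577/320000 − 1/160·(0.965500))/(1+1/160) = 943/1000 ≈ 0.943000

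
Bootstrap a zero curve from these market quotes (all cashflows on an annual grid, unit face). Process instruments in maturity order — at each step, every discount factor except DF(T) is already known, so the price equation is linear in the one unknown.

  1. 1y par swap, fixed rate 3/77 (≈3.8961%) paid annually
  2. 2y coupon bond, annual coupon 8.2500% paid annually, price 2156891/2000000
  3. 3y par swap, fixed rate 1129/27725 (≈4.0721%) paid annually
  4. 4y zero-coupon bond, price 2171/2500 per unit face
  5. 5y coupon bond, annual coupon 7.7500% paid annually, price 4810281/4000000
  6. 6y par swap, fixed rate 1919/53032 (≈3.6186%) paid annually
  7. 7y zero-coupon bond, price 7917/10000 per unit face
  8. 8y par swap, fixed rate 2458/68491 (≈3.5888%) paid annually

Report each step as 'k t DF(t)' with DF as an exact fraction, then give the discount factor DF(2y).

1 1 77/80
2 2 9229/10000
3 3 8871/10000
4 4 2171/2500
5 5 4271/5000
6 6 8081/10000
7 7 7917/10000
8 8 3771/5000
DF(2y) = 9229/10000 ≈ 0.922900

step 1 [1y] swap r/1=3/77: DF=(1 − 3/77·(0))/(1+3/77) = 77/80 ≈ 0.962500
step 2 [2y] bond c/1=33/400: DF=(2156891/2000000 − 33/400·(0.962500))/(1+33/400) = 9229/10000 ≈ 0.922900
step 3 [3y] swap r/1=1129/27725: DF=(1 − 1129/27725·(0.962500+0.922900))/(1+1129/27725) = 8871/10000 ≈ 0.887100
step 4 [4y] zero: DF = P = 2171/2500 ≈ 0.868400
step 5 [5y] bond c/1=31/400: DF=(4810281/4000000 − 31/400·(0.962500+0.922900+0.887100+0.868400))/(1+31/400) = 4271/5000 ≈ 0.854200
step 6 [6y] swap r/1=1919/53032: DF=(1 − 1919/53032·(0.962500+0.922900+0.887100+0.868400+0.854200))/(1+1919/53032) = 8081/10000 ≈ 0.808100
step 7 [7y] zero: DF = P = 7917/10000 ≈ 0.791700
step 8 [8y] swap r/1=2458/68491: DF=(1 − 2458/68491·(0.962500+0.922900+0.887100+0.868400+0.854200+0.808100+0.791700))/(1+2458/68491) = 3771/5000 ≈ 0.754200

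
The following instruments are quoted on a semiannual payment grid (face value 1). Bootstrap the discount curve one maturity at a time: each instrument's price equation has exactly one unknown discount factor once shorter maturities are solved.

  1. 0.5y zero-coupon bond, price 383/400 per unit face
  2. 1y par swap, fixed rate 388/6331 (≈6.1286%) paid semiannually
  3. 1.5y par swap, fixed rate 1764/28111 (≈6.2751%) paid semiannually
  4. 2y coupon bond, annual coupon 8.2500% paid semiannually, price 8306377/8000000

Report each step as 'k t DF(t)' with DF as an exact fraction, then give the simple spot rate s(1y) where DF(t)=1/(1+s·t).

step 1 [0.5y] zero: DF = P = 383/400 ≈ 0.957500
step 2 [1y] swap r/2=194/6331: DF=(1 − 194/6331·(0.957500))/(1+194/6331) = 4709/5000 ≈ 0.941800
step 3 [1.5y] swap r/2=882/28111: DF=(1 − 882/28111·(0.957500+0.941800))/(1+882/28111) = 4559/5000 ≈ 0.911800
step 4 [2y] bond c/2=33/800: DF=(8306377/8000000 − 33/800·(0.957500+0.941800+0.911800))/(1+33/800) = 4429/5000 ≈ 0.885800

1 1/2 383/400
2 1 4709/5000
3 3/2 4559/5000
4 2 4429/5000
s(1y) = (1/(4709/5000) − 1)/(1) = 291/4709 ≈ 6.1797%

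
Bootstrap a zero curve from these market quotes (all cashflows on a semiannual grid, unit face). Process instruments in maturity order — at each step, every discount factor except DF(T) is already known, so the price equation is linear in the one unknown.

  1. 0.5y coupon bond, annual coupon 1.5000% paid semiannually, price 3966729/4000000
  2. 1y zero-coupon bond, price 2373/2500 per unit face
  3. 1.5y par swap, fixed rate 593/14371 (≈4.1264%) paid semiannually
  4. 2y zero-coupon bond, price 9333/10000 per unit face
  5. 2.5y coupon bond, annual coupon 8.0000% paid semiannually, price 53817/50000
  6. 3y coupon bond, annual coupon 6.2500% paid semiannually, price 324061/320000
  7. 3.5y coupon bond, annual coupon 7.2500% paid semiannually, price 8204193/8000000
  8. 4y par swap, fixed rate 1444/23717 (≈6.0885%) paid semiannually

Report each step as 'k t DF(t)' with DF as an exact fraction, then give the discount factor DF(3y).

1 1/2 9843/10000
2 1 2373/2500
3 3/2 9407/10000
4 2 9333/10000
5 5/2 1777/2000
6 3 8397/10000
7 7/2 199/250
8 4 3917/5000
DF(3y) = 8397/10000 ≈ 0.839700

step 1 [0.5y] bond c/2=3/400: DF=(3966729/4000000 − 3/400·(0))/(1+3/400) = 9843/10000 ≈ 0.984300
step 2 [1y] zero: DF = P = 2373/2500 ≈ 0.949200
step 3 [1.5y] swap r/2=593/28742: DF=(1 − 593/28742·(0.984300+0.949200))/(1+593/28742) = 9407/10000 ≈ 0.940700
step 4 [2y] zero: DF = P = 9333/10000 ≈ 0.933300
step 5 [2.5y] bond c/2=1/25: DF=(53817/50000 − 1/25·(0.984300+0.949200+0.940700+0.933300))/(1+1/25) = 1777/2000 ≈ 0.888500
step 6 [3y] bond c/2=1/32: DF=(324061/320000 − 1/32·(0.984300+0.949200+0.940700+0.933300+0.888500))/(1+1/32) = 8397/10000 ≈ 0.839700
step 7 [3.5y] bond c/2=29/800: DF=(8204193/8000000 − 29/800·(0.984300+0.949200+0.940700+0.933300+0.888500+0.839700))/(1+29/800) = 199/250 ≈ 0.796000
step 8 [4y] swap r/2=722/23717: DF=(1 − 722/23717·(0.984300+0.949200+0.940700+0.933300+0.888500+0.839700+0.796000))/(1+722/23717) = 3917/5000 ≈ 0.783400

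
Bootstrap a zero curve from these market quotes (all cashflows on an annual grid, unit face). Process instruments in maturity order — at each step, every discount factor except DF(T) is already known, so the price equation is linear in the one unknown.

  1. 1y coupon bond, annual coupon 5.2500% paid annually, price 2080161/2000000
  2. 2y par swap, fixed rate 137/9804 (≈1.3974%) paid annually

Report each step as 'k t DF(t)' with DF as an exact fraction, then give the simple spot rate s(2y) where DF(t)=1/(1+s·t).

step 1 [1y] bond c/1=21/400: DF=(2080161/2000000 − 21/400·(0))/(1+21/400) = 4941/5000 ≈ 0.988200
step 2 [2y] swap r/1=137/9804: DF=(1 − 137/9804·(0.988200))/(1+137/9804) = 4863/5000 ≈ 0.972600

1 1 4941/5000
2 2 4863/5000
s(2y) = (1/(4863/5000) − 1)/(2) = 137/9726 ≈ 1.4086%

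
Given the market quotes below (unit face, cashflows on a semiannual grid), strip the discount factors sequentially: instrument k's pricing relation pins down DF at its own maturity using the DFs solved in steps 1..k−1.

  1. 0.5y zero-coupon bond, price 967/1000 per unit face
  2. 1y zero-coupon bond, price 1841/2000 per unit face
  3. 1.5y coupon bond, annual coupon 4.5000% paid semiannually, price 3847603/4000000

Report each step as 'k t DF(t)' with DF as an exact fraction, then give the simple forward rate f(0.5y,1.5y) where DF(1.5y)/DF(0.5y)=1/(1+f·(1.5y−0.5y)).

step 1 [0.5y] zero: DF = P = 967/1000 ≈ 0.967000
step 2 [1y] zero: DF = P = 1841/2000 ≈ 0.920500
step 3 [1.5y] bond c/2=9/400: DF=(3847603/4000000 − 9/400·(0.967000+0.920500))/(1+9/400) = 562/625 ≈ 0.899200

1 1/2 967/1000
2 1 1841/2000
3 3/2 562/625
f(0.5y,1.5y) = ((967/1000)/(562/625) − 1)/(1) = 339/4496 ≈ 7.5400%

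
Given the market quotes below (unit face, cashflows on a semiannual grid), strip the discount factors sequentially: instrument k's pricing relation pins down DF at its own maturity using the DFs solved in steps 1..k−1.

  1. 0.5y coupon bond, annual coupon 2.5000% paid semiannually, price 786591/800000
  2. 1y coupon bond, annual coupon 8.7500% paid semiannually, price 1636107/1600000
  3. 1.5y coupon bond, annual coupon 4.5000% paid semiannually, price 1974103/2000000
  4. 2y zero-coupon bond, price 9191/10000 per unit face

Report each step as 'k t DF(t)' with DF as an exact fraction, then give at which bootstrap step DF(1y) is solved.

step 1 [0.5y] bond c/2=1/80: DF=(786591/800000 − 1/80·(0))/(1+1/80) = 9711/10000 ≈ 0.971100
step 2 [1y] bond c/2=7/160: DF=(1636107/1600000 − 7/160·(0.971100))/(1+7/160) = 939/1000 ≈ 0.939000
step 3 [1.5y] bond c/2=9/400: DF=(1974103/2000000 − 9/400·(0.971100+0.939000))/(1+9/400) = 9233/10000 ≈ 0.923300
step 4 [2y] zero: DF = P = 9191/10000 ≈ 0.919100

1 1/2 9711/10000
2 1 939/1000
3 3/2 9233/10000
4 2 9191/10000
DF(1y) is solved at step 2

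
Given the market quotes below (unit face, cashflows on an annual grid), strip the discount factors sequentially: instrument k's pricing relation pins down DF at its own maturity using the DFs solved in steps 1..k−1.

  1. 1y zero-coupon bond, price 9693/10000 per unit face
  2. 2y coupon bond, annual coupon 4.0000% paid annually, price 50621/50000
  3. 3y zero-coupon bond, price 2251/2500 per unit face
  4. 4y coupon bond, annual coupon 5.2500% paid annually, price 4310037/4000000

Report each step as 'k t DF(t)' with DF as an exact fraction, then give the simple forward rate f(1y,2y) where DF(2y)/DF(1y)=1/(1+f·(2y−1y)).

1 1 9693/10000
2 2 4681/5000
3 3 2251/2500
4 4 4419/5000
f(1y,2y) = ((9693/10000)/(4681/5000) − 1)/(1) = 331/9362 ≈ 3.5356%

step 1 [1y] zero: DF = P = 9693/10000 ≈ 0.969300
step 2 [2y] bond c/1=1/25: DF=(50621/50000 − 1/25·(0.969300))/(1+1/25) = 4681/5000 ≈ 0.936200
step 3 [3y] zero: DF = P = 2251/2500 ≈ 0.900400
step 4 [4y] bond c/1=21/400: DF=(4310037/4000000 − 21/400·(0.969300+0.936200+0.900400))/(1+21/400) = 4419/5000 ≈ 0.883800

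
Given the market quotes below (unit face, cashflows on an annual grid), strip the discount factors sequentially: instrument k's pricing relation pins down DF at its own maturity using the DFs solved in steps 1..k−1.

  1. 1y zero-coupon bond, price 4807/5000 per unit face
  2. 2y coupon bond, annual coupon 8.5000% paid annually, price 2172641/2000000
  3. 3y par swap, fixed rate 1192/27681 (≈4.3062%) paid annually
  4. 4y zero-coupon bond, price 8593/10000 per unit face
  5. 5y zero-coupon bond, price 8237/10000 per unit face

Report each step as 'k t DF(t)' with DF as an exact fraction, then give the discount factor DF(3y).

step 1 [1y] zero: DF = P = 4807/5000 ≈ 0.961400
step 2 [2y] bond c/1=17/200: DF=(2172641/2000000 − 17/200·(0.961400))/(1+17/200) = 9259/10000 ≈ 0.925900
step 3 [3y] swap r/1=1192/27681: DF=(1 − 1192/27681·(0.961400+0.925900))/(1+1192/27681) = 1101/1250 ≈ 0.880800
step 4 [4y] zero: DF = P = 8593/10000 ≈ 0.859300
step 5 [5y] zero: DF = P = 8237/10000 ≈ 0.823700

1 1 4807/5000
2 2 9259/10000
3 3 1101/1250
4 4 8593/10000
5 5 8237/10000
DF(3y) = 1101/1250 ≈ 0.880800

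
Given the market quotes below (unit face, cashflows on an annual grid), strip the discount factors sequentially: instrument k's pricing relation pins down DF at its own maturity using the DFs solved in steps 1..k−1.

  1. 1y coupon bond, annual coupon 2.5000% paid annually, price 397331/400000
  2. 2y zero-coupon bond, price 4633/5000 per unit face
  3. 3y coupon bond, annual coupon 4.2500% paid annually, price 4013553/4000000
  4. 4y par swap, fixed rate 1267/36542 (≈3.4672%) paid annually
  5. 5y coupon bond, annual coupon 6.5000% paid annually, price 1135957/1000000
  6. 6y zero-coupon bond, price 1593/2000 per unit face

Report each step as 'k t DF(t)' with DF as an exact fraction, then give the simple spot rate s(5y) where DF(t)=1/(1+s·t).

1 1 9691/10000
2 2 4633/5000
3 3 2213/2500
4 4 8733/10000
5 5 2109/2500
6 6 1593/2000
s(5y) = (1/(2109/2500) − 1)/(5) = 391/10545 ≈ 3.7079%

step 1 [1y] bond c/1=1/40: DF=(397331/400000 − 1/40·(0))/(1+1/40) = 9691/10000 ≈ 0.969100
step 2 [2y] zero: DF = P = 4633/5000 ≈ 0.926600
step 3 [3y] bond c/1=17/400: DF=(4013553/4000000 − 17/400·(0.969100+0.926600))/(1+17/400) = 2213/2500 ≈ 0.885200
step 4 [4y] swap r/1=1267/36542: DF=(1 − 1267/36542·(0.969100+0.926600+0.885200))/(1+1267/36542) = 8733/10000 ≈ 0.873300
step 5 [5y] bond c/1=13/200: DF=(1135957/1000000 − 13/200·(0.969100+0.926600+0.885200+0.873300))/(1+13/200) = 2109/2500 ≈ 0.843600
step 6 [6y] zero: DF = P = 1593/2000 ≈ 0.796500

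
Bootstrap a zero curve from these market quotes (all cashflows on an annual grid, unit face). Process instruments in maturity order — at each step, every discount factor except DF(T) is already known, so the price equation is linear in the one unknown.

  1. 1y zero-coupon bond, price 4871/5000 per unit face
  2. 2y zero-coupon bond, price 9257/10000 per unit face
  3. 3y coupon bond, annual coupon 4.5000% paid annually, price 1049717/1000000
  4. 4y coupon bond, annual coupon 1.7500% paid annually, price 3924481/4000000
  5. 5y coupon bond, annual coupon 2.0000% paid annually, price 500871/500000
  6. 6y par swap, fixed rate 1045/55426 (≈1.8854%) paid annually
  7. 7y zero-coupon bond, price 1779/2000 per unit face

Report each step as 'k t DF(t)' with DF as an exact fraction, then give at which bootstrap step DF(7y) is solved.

step 1 [1y] zero: DF = P = 4871/5000 ≈ 0.974200
step 2 [2y] zero: DF = P = 9257/10000 ≈ 0.925700
step 3 [3y] bond c/1=9/200: DF=(1049717/1000000 − 9/200·(0.974200+0.925700))/(1+9/200) = 9227/10000 ≈ 0.922700
step 4 [4y] bond c/1=7/400: DF=(3924481/4000000 − 7/400·(0.974200+0.925700+0.922700))/(1+7/400) = 9157/10000 ≈ 0.915700
step 5 [5y] bond c/1=1/50: DF=(500871/500000 − 1/50·(0.974200+0.925700+0.922700+0.915700))/(1+1/50) = 568/625 ≈ 0.908800
step 6 [6y] swap r/1=1045/55426: DF=(1 − 1045/55426·(0.974200+0.925700+0.922700+0.915700+0.908800))/(1+1045/55426) = 1791/2000 ≈ 0.895500
step 7 [7y] zero: DF = P = 1779/2000 ≈ 0.889500

1 1 4871/5000
2 2 9257/10000
3 3 9227/10000
4 4 9157/10000
5 5 568/625
6 6 1791/2000
7 7 1779/2000
DF(7y) is solved at step 7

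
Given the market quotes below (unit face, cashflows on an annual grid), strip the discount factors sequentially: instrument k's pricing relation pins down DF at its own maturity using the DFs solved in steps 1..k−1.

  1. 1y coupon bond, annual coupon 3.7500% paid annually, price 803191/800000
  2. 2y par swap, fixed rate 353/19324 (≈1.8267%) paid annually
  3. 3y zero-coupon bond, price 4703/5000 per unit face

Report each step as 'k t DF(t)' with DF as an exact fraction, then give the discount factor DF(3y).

step 1 [1y] bond c/1=3/80: DF=(803191/800000 − 3/80·(0))/(1+3/80) = 9677/10000 ≈ 0.967700
step 2 [2y] swap r/1=353/19324: DF=(1 − 353/19324·(0.967700))/(1+353/19324) = 9647/10000 ≈ 0.964700
step 3 [3y] zero: DF = P = 4703/5000 ≈ 0.940600

1 1 9677/10000
2 2 9647/10000
3 3 4703/5000
DF(3y) = 4703/5000 ≈ 0.940600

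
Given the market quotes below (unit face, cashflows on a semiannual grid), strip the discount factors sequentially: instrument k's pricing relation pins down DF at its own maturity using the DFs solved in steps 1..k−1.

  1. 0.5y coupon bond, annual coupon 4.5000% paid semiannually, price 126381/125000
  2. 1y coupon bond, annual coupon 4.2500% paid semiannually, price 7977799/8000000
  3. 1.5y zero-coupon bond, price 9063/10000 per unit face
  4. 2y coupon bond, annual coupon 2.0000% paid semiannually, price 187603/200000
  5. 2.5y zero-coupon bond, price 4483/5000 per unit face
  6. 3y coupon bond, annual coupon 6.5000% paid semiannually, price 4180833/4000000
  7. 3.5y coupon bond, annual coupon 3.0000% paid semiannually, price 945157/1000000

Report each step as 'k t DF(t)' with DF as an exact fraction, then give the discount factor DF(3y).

1 1/2 618/625
2 1 9559/10000
3 3/2 9063/10000
4 2 1801/2000
5 5/2 4483/5000
6 3 433/500
7 7/2 8497/10000
DF(3y) = 433/500 ≈ 0.866000

step 1 [0.5y] bond c/2=9/400: DF=(126381/125000 − 9/400·(0))/(1+9/400) = 618/625 ≈ 0.988800
step 2 [1y] bond c/2=17/800: DF=(7977799/8000000 − 17/800·(0.988800))/(1+17/800) = 9559/10000 ≈ 0.955900
step 3 [1.5y] zero: DF = P = 9063/10000 ≈ 0.906300
step 4 [2y] bond c/2=1/100: DF=(187603/200000 − 1/100·(0.988800+0.955900+0.906300))/(1+1/100) = 1801/2000 ≈ 0.900500
step 5 [2.5y] zero: DF = P = 4483/5000 ≈ 0.896600
step 6 [3y] bond c/2=13/400: DF=(4180833/4000000 − 13/400·(0.988800+0.955900+0.906300+0.900500+0.896600))/(1+13/400) = 433/500 ≈ 0.866000
step 7 [3.5y] bond c/2=3/200: DF=(945157/1000000 − 3/200·(0.988800+0.955900+0.906300+0.900500+0.896600+0.866000))/(1+3/200) = 8497/10000 ≈ 0.849700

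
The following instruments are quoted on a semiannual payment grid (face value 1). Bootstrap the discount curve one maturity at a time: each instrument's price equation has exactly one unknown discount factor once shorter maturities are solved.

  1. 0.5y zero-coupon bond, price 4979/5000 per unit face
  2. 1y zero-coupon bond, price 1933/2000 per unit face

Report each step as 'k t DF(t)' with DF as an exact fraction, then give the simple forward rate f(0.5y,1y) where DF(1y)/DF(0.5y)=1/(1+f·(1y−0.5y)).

1 1/2 4979/5000
2 1 1933/2000
f(0.5y,1y) = ((4979/5000)/(1933/2000) − 1)/(1/2) = 586/9665 ≈ 6.0631%

step 1 [0.5y] zero: DF = P = 4979/5000 ≈ 0.995800
step 2 [1y] zero: DF = P = 1933/2000 ≈ 0.966500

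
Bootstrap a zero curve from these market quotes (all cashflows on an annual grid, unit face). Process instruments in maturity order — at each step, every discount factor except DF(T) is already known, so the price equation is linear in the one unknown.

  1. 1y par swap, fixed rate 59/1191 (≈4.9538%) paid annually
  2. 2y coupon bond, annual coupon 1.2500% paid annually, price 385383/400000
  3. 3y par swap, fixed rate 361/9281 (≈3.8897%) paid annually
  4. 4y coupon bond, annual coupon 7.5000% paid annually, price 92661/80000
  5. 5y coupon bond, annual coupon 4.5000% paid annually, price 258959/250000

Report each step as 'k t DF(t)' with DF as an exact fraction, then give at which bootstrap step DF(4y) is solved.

step 1 [1y] swap r/1=59/1191: DF=(1 − 59/1191·(0))/(1+59/1191) = 1191/1250 ≈ 0.952800
step 2 [2y] bond c/1=1/80: DF=(385383/400000 − 1/80·(0.952800))/(1+1/80) = 4699/5000 ≈ 0.939800
step 3 [3y] swap r/1=361/9281: DF=(1 − 361/9281·(0.952800+0.939800))/(1+361/9281) = 8917/10000 ≈ 0.891700
step 4 [4y] bond c/1=3/40: DF=(92661/80000 − 3/40·(0.952800+0.939800+0.891700))/(1+3/40) = 552/625 ≈ 0.883200
step 5 [5y] bond c/1=9/200: DF=(258959/250000 − 9/200·(0.952800+0.939800+0.891700+0.883200))/(1+9/200) = 8333/10000 ≈ 0.833300

1 1 1191/1250
2 2 4699/5000
3 3 8917/10000
4 4 552/625
5 5 8333/10000
DF(4y) is solved at step 4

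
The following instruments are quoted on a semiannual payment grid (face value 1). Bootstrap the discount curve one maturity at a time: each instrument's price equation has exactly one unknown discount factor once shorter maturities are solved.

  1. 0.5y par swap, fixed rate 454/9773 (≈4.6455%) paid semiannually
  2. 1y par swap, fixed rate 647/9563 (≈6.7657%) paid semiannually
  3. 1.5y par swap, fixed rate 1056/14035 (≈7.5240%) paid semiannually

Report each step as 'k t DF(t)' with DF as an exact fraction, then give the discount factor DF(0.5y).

1 1/2 9773/10000
2 1 9353/10000
3 3/2 559/625
DF(0.5y) = 9773/10000 ≈ 0.977300

step 1 [0.5y] swap r/2=227/9773: DF=(1 − 227/9773·(0))/(1+227/9773) = 9773/10000 ≈ 0.977300
step 2 [1y] swap r/2=647/19126: DF=(1 − 647/19126·(0.977300))/(1+647/19126) = 9353/10000 ≈ 0.935300
step 3 [1.5y] swap r/2=528/14035: DF=(1 − 528/14035·(0.977300+0.935300))/(1+528/14035) = 559/625 ≈ 0.894400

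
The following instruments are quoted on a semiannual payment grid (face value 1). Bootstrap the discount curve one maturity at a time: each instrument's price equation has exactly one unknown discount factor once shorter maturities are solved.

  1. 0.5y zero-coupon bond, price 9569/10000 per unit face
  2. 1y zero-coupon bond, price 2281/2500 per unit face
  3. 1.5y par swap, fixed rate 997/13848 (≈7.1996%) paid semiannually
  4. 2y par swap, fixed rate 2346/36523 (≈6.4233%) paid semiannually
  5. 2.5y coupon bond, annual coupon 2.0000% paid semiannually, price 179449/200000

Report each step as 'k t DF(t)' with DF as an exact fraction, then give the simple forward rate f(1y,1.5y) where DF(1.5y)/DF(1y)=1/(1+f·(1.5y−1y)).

step 1 [0.5y] zero: DF = P = 9569/10000 ≈ 0.956900
step 2 [1y] zero: DF = P = 2281/2500 ≈ 0.912400
step 3 [1.5y] swap r/2=997/27696: DF=(1 − 997/27696·(0.956900+0.912400))/(1+997/27696) = 9003/10000 ≈ 0.900300
step 4 [2y] swap r/2=1173/36523: DF=(1 − 1173/36523·(0.956900+0.912400+0.900300))/(1+1173/36523) = 8827/10000 ≈ 0.882700
step 5 [2.5y] bond c/2=1/100: DF=(179449/200000 − 1/100·(0.956900+0.912400+0.900300+0.882700))/(1+1/100) = 4261/5000 ≈ 0.852200

1 1/2 9569/10000
2 1 2281/2500
3 3/2 9003/10000
4 2 8827/10000
5 5/2 4261/5000
f(1y,1.5y) = ((2281/2500)/(9003/10000) − 1)/(1/2) = 242/9003 ≈ 2.6880%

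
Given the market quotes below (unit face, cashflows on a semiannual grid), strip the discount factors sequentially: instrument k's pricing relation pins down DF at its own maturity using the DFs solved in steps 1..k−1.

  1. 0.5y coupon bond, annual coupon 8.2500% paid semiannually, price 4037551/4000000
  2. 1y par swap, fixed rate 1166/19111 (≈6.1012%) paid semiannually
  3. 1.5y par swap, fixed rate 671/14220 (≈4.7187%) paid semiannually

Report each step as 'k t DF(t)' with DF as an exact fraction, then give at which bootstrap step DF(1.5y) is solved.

1 1/2 4847/5000
2 1 9417/10000
3 3/2 9329/10000
DF(1.5y) is solved at step 3

step 1 [0.5y] bond c/2=33/800: DF=(4037551/4000000 − 33/800·(0))/(1+33/800) = 4847/5000 ≈ 0.969400
step 2 [1y] swap r/2=583/19111: DF=(1 − 583/19111·(0.969400))/(1+583/19111) = 9417/10000 ≈ 0.941700
step 3 [1.5y] swap r/2=671/28440: DF=(1 − 671/28440·(0.969400+0.941700))/(1+671/28440) = 9329/10000 ≈ 0.932900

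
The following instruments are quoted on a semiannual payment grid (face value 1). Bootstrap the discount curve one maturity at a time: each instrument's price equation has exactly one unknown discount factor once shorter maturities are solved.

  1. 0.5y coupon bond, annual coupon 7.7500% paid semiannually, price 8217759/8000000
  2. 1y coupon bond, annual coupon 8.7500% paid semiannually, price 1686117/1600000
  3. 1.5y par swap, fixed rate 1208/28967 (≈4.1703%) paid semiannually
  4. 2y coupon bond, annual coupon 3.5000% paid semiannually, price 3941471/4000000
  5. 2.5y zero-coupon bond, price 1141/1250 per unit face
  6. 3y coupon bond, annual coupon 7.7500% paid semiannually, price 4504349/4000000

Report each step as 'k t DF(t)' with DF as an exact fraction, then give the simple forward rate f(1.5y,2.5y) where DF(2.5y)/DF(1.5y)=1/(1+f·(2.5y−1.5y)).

1 1/2 9889/10000
2 1 4841/5000
3 3/2 2349/2500
4 2 4593/5000
5 5/2 1141/1250
6 3 9077/10000
f(1.5y,2.5y) = ((2349/2500)/(1141/1250) − 1)/(1) = 67/2282 ≈ 2.9360%

step 1 [0.5y] bond c/2=31/800: DF=(8217759/8000000 − 31/800·(0))/(1+31/800) = 9889/10000 ≈ 0.988900
step 2 [1y] bond c/2=7/160: DF=(1686117/1600000 − 7/160·(0.988900))/(1+7/160) = 4841/5000 ≈ 0.968200
step 3 [1.5y] swap r/2=604/28967: DF=(1 − 604/28967·(0.988900+0.968200))/(1+604/28967) = 2349/2500 ≈ 0.939600
step 4 [2y] bond c/2=7/400: DF=(3941471/4000000 − 7/400·(0.988900+0.968200+0.939600))/(1+7/400) = 4593/5000 ≈ 0.918600
step 5 [2.5y] zero: DF = P = 1141/1250 ≈ 0.912800
step 6 [3y] bond c/2=31/800: DF=(4504349/4000000 − 31/800·(0.988900+0.968200+0.939600+0.918600+0.912800))/(1+31/800) = 9077/10000 ≈ 0.907700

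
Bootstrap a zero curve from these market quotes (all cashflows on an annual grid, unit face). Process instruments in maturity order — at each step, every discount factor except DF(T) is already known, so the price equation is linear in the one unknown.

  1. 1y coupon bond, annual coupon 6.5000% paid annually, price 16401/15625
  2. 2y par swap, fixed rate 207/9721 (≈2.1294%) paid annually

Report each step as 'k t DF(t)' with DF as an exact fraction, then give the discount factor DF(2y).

1 1 616/625
2 2 4793/5000
DF(2y) = 4793/5000 ≈ 0.958600

step 1 [1y] bond c/1=13/200: DF=(16401/15625 − 13/200·(0))/(1+13/200) = 616/625 ≈ 0.985600
step 2 [2y] swap r/1=207/9721: DF=(1 − 207/9721·(0.985600))/(1+207/9721) = 4793/5000 ≈ 0.958600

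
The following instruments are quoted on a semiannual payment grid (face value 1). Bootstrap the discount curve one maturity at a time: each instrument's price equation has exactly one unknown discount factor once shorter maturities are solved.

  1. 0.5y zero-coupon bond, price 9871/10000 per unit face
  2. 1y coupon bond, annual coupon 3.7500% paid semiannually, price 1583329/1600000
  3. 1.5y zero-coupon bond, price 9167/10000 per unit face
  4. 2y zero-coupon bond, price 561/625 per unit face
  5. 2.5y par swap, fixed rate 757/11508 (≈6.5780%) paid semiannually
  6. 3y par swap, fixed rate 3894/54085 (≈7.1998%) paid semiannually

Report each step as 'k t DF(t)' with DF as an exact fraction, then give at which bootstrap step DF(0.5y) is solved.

step 1 [0.5y] zero: DF = P = 9871/10000 ≈ 0.987100
step 2 [1y] bond c/2=3/160: DF=(1583329/1600000 − 3/160·(0.987100))/(1+3/160) = 2383/2500 ≈ 0.953200
step 3 [1.5y] zero: DF = P = 9167/10000 ≈ 0.916700
step 4 [2y] zero: DF = P = 561/625 ≈ 0.897600
step 5 [2.5y] swap r/2=757/23016: DF=(1 − 757/23016·(0.987100+0.953200+0.916700+0.897600))/(1+757/23016) = 4243/5000 ≈ 0.848600
step 6 [3y] swap r/2=1947/54085: DF=(1 − 1947/54085·(0.987100+0.953200+0.916700+0.897600+0.848600))/(1+1947/54085) = 8053/10000 ≈ 0.805300

1 1/2 9871/10000
2 1 2383/2500
3 3/2 9167/10000
4 2 561/625
5 5/2 4243/5000
6 3 8053/10000
DF(0.5y) is solved at step 1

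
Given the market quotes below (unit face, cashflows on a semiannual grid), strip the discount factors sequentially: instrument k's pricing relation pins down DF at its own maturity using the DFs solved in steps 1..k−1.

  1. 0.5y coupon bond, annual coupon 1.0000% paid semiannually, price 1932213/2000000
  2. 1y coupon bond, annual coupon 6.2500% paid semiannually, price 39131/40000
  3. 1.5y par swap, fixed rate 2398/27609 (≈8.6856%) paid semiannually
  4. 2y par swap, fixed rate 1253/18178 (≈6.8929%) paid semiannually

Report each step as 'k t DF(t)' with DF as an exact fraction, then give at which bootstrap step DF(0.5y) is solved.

1 1/2 9613/10000
2 1 1839/2000
3 3/2 8801/10000
4 2 8747/10000
DF(0.5y) is solved at step 1

step 1 [0.5y] bond c/2=1/200: DF=(1932213/2000000 − 1/200·(0))/(1+1/200) = 9613/10000 ≈ 0.961300
step 2 [1y] bond c/2=1/32: DF=(39131/40000 − 1/32·(0.961300))/(1+1/32) = 1839/2000 ≈ 0.919500
step 3 [1.5y] swap r/2=1199/27609: DF=(1 − 1199/27609·(0.961300+0.919500))/(1+1199/27609) = 8801/10000 ≈ 0.880100
step 4 [2y] swap r/2=1253/36356: DF=(1 − 1253/36356·(0.961300+0.919500+0.880100))/(1+1253/36356) = 8747/10000 ≈ 0.874700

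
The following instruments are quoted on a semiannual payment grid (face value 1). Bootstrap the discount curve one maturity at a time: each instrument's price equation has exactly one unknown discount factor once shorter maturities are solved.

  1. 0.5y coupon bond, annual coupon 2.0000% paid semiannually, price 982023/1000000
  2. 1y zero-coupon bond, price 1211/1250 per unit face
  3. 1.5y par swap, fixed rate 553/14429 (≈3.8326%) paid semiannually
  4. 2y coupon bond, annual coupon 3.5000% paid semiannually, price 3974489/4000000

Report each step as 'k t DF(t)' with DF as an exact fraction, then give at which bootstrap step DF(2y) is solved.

step 1 [0.5y] bond c/2=1/100: DF=(982023/1000000 − 1/100·(0))/(1+1/100) = 9723/10000 ≈ 0.972300
step 2 [1y] zero: DF = P = 1211/1250 ≈ 0.968800
step 3 [1.5y] swap r/2=553/28858: DF=(1 − 553/28858·(0.972300+0.968800))/(1+553/28858) = 9447/10000 ≈ 0.944700
step 4 [2y] bond c/2=7/400: DF=(3974489/4000000 − 7/400·(0.972300+0.968800+0.944700))/(1+7/400) = 9269/10000 ≈ 0.926900

1 1/2 9723/10000
2 1 1211/1250
3 3/2 9447/10000
4 2 9269/10000
DF(2y) is solved at step 4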